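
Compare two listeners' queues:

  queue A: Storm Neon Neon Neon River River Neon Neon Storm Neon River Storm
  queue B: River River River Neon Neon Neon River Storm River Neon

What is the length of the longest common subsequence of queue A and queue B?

One common subsequence of length 7: River at queue A[5]=queue B[2] → River at queue A[6]=queue B[3] → Neon at queue A[7]=queue B[4] → Neon at queue A[8]=queue B[5] → Neon at queue A[10]=queue B[6] → River at queue A[11]=queue B[7] → Storm at queue A[12]=queue B[8], and the DP table's final entry dp[12][10] is also 7, so no common subsequence is longer.

7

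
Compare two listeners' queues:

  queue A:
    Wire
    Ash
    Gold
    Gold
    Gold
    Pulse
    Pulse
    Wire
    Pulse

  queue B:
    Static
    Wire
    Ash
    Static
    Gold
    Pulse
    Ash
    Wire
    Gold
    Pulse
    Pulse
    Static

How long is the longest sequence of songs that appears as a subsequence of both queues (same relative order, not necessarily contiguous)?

One common subsequence of length 6: Wire at queue A[1]=queue B[2], then Ash at queue A[2]=queue B[3], then Gold at queue A[3]=queue B[5], then Gold at queue A[5]=queue B[9], then Pulse at queue A[6]=queue B[10], then Pulse at queue A[7]=queue B[11]. dp[9][12] = 6 confirms this is the maximum.

6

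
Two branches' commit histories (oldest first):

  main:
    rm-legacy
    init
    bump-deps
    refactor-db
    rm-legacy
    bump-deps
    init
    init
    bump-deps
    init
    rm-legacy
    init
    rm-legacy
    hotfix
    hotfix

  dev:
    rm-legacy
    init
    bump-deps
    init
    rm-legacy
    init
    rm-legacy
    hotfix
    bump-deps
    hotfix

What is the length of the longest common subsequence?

9

Pick rm-legacy (main #5, dev #1) → init (main #8, dev #2) → bump-deps (main #9, dev #3) → init (main #10, dev #4) → rm-legacy (main #11, dev #5) → init (main #12, dev #6) → rm-legacy (main #13, dev #7) → hotfix (main #14, dev #8) → hotfix (main #15, dev #10); all 9 commits appear in both, in order. The LCS DP gives dp[15][10] = 9, so this is optimal.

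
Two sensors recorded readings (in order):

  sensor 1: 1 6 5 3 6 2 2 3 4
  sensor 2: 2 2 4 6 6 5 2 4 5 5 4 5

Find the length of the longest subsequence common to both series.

4

Let dp[i][j] be the LCS length of the first i values of sensor 1 and the first j values of sensor 2. dp[i][j] = dp[i-1][j-1]+1 when the i-th and j-th values match, else max(dp[i-1][j], dp[i][j-1]).
    ·  2  2  4  6  6  5  2  4  5  5  4  5
 ·  0  0  0  0  0  0  0  0  0  0  0  0  0
 1  0  0  0  0  0  0  0  0  0  0  0  0  0
 6  0  0  0  0  1  1  1  1  1  1  1  1  1
 5  0  0  0  0  1  1  2  2  2  2  2  2  2
 3  0  0  0  0  1  1  2  2  2  2  2  2  2
 6  0  0  0  0  1  2  2  2  2  2  2  2  2
 2  0  1  1  1  1  2  2  3  3  3  3  3  3
 2  0  1  2  2  2  2  2  3  3  3  3  3  3
 3  0  1  2  2  2  2  2  3  3  3  3  3  3
 4  0  1  2  3  3  3  3  3  4  4  4  4  4
dp[9][12] = 4. One LCS (by backtracking along matches): 6, 5, 2, 4.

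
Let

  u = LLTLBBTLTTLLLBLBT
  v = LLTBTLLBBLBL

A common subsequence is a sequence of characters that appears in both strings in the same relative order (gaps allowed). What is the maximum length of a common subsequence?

10

Pick L (u #1, v #1) → L (u #2, v #2) → T (u #3, v #3) → B (u #6, v #4) → T (u #7, v #5) → L (u #8, v #6) → L (u #11, v #7) → L (u #13, v #10) → B (u #14, v #11) → L (u #15, v #12); all 10 characters appear in both, in order, and the DP table's final entry dp[17][12] is also 10, so no common subsequence is longer.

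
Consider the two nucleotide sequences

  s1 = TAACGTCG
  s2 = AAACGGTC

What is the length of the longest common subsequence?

One common subsequence of length 6: A (s1 #2, s2 #2) → A (s1 #3, s2 #3) → C (s1 #4, s2 #4) → G (s1 #5, s2 #6) → T (s1 #6, s2 #7) → C (s1 #7, s2 #8). Since dp[8][8] = 6, nothing longer is possible.

6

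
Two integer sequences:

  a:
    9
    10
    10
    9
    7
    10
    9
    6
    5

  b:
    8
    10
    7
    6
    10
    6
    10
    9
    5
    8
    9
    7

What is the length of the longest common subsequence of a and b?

Let dp[i][j] be the LCS length of the first i values of a and the first j values of b. dp[i][j] = dp[i-1][j-1]+1 when the i-th and j-th values match, else max(dp[i-1][j], dp[i][j-1]).
    ·  8 10  7  6 10  6 10  9  5  8  9  7
 ·  0  0  0  0  0  0  0  0  0  0  0  0  0
 9  0  0  0  0  0  0  0  0  1  1  1  1  1
10  0  0  1  1  1  1  1  1  1  1  1  1  1
10  0  0  1  1  1  2  2  2  2  2  2  2  2
 9  0  0  1  1  1  2  2  2  3  3  3  3  3
 7  0  0  1  2  2  2  2  2  3  3  3  3  4
10  0  0  1  2  2  3  3  3  3  3  3  3  4
 9  0  0  1  2  2  3  3  3  4  4  4  4  4
 6  0  0  1  2  3  3  4  4  4  4  4  4  4
 5  0  0  1  2  3  3  4  4  4  5  5  5  5
dp[9][12] = 5. One LCS (by backtracking along matches): 10, 10, 10, 9, 5.

5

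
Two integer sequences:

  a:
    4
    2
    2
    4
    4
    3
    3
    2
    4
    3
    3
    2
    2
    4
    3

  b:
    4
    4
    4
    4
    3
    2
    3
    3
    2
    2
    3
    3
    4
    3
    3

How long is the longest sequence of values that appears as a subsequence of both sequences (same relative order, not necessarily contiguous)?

Match 4 [1,2] → 4 [4,3] → 4 [5,4] → 3 [7,5] → 2 [8,6] → 3 [10,7] → 3 [11,8] → 2 [12,9] → 2 [13,10] → 4 [14,13] → 3 [15,15] — 11 values in the same relative order in both. Since dp[15][15] = 11, nothing longer is possible.

11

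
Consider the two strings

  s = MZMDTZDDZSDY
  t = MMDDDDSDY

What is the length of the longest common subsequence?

Let dp[i][j] be the LCS length of the first i characters of s and the first j characters of t. dp[i][j] = dp[i-1][j-1]+1 when the i-th and j-th characters match, else max(dp[i-1][j], dp[i][j-1]).
    ·  M  M  D  D  D  D  S  D  Y
 ·  0  0  0  0  0  0  0  0  0  0
 M  0  1  1  1  1  1  1  1  1  1
 Z  0  1  1  1  1  1  1  1  1  1
 M  0  1  2  2  2  2  2  2  2  2
 D  0  1  2  3  3  3  3  3  3  3
 T  0  1  2  3  3  3  3  3  3  3
 Z  0  1  2  3  3  3  3  3  3  3
 D  0  1  2  3  4  4  4  4  4  4
 D  0  1  2  3  4  5  5  5  5  5
 Z  0  1  2  3  4  5  5  5  5  5
 S  0  1  2  3  4  5  5  6  6  6
 D  0  1  2  3  4  5  6  6  7  7
 Y  0  1  2  3  4  5  6  6  7  8
dp[12][9] = 8. One LCS (by backtracking along matches): MMDDDSDY.

8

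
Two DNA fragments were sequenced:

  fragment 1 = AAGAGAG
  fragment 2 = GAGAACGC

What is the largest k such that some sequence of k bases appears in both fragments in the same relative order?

5

Let dp[i][j] be the LCS length of the first i bases of fragment 1 and the first j bases of fragment 2. dp[i][j] = dp[i-1][j-1]+1 when the i-th and j-th bases match, else max(dp[i-1][j], dp[i][j-1]).
    ·  G  A  G  A  A  C  G  C
 ·  0  0  0  0  0  0  0  0  0
 A  0  0  1  1  1  1  1  1  1
 A  0  0  1  1  2  2  2  2  2
 G  0  1  1  2  2  2  2  3  3
 A  0  1  2  2  3  3  3  3  3
 G  0  1  2  3  3  3  3  4  4
 A  0  1  2  3  4  4  4  4  4
 G  0  1  2  3  4  4  4  5  5
dp[7][8] = 5. One LCS (by backtracking along matches): AGAAG.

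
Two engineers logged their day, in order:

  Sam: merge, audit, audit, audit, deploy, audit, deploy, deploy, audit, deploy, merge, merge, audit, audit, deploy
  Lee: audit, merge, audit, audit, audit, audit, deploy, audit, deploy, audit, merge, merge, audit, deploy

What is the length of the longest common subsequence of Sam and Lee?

One common subsequence of length 12: merge at Sam[1]=Lee[2]; then audit at Sam[2]=Lee[4]; then audit at Sam[3]=Lee[5]; then audit at Sam[4]=Lee[6]; then deploy at Sam[5]=Lee[7]; then audit at Sam[6]=Lee[8]; then deploy at Sam[8]=Lee[9]; then audit at Sam[9]=Lee[10]; then merge at Sam[11]=Lee[11]; then merge at Sam[12]=Lee[12]; then audit at Sam[14]=Lee[13]; then deploy at Sam[15]=Lee[14], and the DP table's final entry dp[15][14] is also 12, so no common subsequence is longer.

12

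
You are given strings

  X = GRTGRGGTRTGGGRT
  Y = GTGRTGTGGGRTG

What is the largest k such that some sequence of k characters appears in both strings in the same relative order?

11

Taking G (X #1, Y #1), T (X #3, Y #2), G (X #4, Y #3), R (X #5, Y #4), G (X #7, Y #6), T (X #10, Y #7), G (X #11, Y #8), G (X #12, Y #9), G (X #13, Y #10), R (X #14, Y #11), T (X #15, Y #12) gives a common subsequence of length 11. The LCS DP gives dp[15][13] = 11, so this is optimal.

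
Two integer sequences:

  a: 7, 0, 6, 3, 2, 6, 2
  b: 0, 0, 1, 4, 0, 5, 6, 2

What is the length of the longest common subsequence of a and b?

3

Let dp[i][j] be the LCS length of the first i values of a and the first j values of b. dp[i][j] = dp[i-1][j-1]+1 when the i-th and j-th values match, else max(dp[i-1][j], dp[i][j-1]).
    ·  0  0  1  4  0  5  6  2
 ·  0  0  0  0  0  0  0  0  0
 7  0  0  0  0  0  0  0  0  0
 0  0  1  1  1  1  1  1  1  1
 6  0  1  1  1  1  1  1  2  2
 3  0  1  1  1  1  1  1  2  2
 2  0  1  1  1  1  1  1  2  3
 6  0  1  1  1  1  1  1  2  3
 2  0  1  1  1  1  1  1  2  3
dp[7][8] = 3. One LCS (by backtracking along matches): 0, 6, 2.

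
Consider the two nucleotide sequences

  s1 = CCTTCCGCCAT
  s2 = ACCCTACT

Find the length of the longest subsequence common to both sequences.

5

Pick C [1,3] → C [2,4] → T [3,5] → C [9,7] → T [11,8]; all 5 bases appear in both, in order. The LCS DP gives dp[11][8] = 5, so this is optimal.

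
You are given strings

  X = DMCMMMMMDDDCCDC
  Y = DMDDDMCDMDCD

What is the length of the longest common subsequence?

8

One common subsequence of length 8: D (X #1, Y #1); then M (X #8, Y #2); then D (X #9, Y #3); then D (X #10, Y #4); then D (X #11, Y #5); then C (X #12, Y #7); then C (X #13, Y #11); then D (X #14, Y #12), and the DP table's final entry dp[15][12] is also 8, so no common subsequence is longer.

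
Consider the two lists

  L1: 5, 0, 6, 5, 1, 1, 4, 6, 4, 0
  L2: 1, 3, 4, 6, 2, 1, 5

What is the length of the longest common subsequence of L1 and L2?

One common subsequence of length 3: 1 [5,1] → 4 [7,3] → 6 [8,4]. dp[10][7] = 3 confirms this is the maximum.

3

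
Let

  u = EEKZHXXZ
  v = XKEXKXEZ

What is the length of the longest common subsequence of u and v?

4

Taking E [1,3] → K [3,5] → X [6,6] → Z [8,8] gives a common subsequence of length 4. Since dp[8][8] = 4, nothing longer is possible.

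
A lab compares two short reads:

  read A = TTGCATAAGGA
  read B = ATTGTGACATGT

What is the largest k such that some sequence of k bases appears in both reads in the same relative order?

7

Let dp[i][j] be the LCS length of the first i bases of read A and the first j bases of read B. dp[i][j] = dp[i-1][j-1]+1 when the i-th and j-th bases match, else max(dp[i-1][j], dp[i][j-1]).
    ·  A  T  T  G  T  G  A  C  A  T  G  T
 ·  0  0  0  0  0  0  0  0  0  0  0  0  0
 T  0  0  1  1  1  1  1  1  1  1  1  1  1
 T  0  0  1  2  2  2  2  2  2  2  2  2  2
 G  0  0  1  2  3  3  3  3  3  3  3  3  3
 C  0  0  1  2  3  3  3  3  4  4  4  4  4
 A  0  1  1  2  3  3  3  4  4  5  5  5  5
 T  0  1  2  2  3  4  4  4  4  5  6  6  6
 A  0  1  2  2  3  4  4  5  5  5  6  6  6
 A  0  1  2  2  3  4  4  5  5  6  6  6  6
 G  0  1  2  2  3  4  5  5  5  6  6  7  7
 G  0  1  2  2  3  4  5  5  5  6  6  7  7
 A  0  1  2  2  3  4  5  6  6  6  6  7  7
dp[11][12] = 7. One LCS (by backtracking along matches): TTGCATG.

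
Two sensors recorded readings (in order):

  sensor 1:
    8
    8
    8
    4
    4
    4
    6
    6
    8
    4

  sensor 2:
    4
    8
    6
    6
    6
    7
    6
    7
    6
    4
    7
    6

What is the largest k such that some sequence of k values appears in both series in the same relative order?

Let dp[i][j] be the LCS length of the first i values of sensor 1 and the first j values of sensor 2. dp[i][j] = dp[i-1][j-1]+1 when the i-th and j-th values match, else max(dp[i-1][j], dp[i][j-1]).
    ·  4  8  6  6  6  7  6  7  6  4  7  6
 ·  0  0  0  0  0  0  0  0  0  0  0  0  0
 8  0  0  1  1  1  1  1  1  1  1  1  1  1
 8  0  0  1  1  1  1  1  1  1  1  1  1  1
 8  0  0  1  1  1  1  1  1  1  1  1  1  1
 4  0  1  1  1  1  1  1  1  1  1  2  2  2
 4  0  1  1  1  1  1  1  1  1  1  2  2  2
 4  0  1  1  1  1  1  1  1  1  1  2  2  2
 6  0  1  1  2  2  2  2  2  2  2  2  2  3
 6  0  1  1  2  3  3  3  3  3  3  3  3  3
 8  0  1  2  2  3  3  3  3  3  3  3  3  3
 4  0  1  2  2  3  3  3  3  3  3  4  4  4
dp[10][12] = 4. One LCS (by backtracking along matches): 8, 6, 6, 4.

4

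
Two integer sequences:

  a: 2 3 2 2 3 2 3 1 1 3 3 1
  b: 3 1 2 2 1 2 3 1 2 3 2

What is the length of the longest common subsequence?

Taking 3 [2,1], then 2 [3,3], then 2 [4,4], then 2 [6,6], then 3 [7,7], then 1 [8,8], then 3 [10,10] gives a common subsequence of length 7. The LCS DP gives dp[12][11] = 7, so this is optimal.

7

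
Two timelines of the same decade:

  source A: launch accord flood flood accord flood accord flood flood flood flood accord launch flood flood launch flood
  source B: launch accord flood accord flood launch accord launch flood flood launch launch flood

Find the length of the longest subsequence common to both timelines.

One common subsequence of length 11: launch (source A #1, source B #1); then accord (source A #2, source B #2); then flood (source A #4, source B #3); then accord (source A #5, source B #4); then flood (source A #6, source B #5); then accord (source A #7, source B #7); then flood (source A #10, source B #9); then flood (source A #11, source B #10); then launch (source A #13, source B #11); then launch (source A #16, source B #12); then flood (source A #17, source B #13). Since dp[17][13] = 11, nothing longer is possible.

11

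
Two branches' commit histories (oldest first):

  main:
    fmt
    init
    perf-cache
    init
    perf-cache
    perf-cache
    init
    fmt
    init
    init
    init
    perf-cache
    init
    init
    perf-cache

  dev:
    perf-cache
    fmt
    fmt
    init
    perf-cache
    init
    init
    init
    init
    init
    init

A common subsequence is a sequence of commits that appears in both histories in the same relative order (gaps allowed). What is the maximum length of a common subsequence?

9

One common subsequence of length 9: fmt [1,3]; then init [4,4]; then perf-cache [6,5]; then init [7,6]; then init [9,7]; then init [10,8]; then init [11,9]; then init [13,10]; then init [14,11]. The LCS DP gives dp[15][11] = 9, so this is optimal.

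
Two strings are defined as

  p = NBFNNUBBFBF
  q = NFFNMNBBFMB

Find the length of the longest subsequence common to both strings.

8

Let dp[i][j] be the LCS length of the first i characters of p and the first j characters of q. dp[i][j] = dp[i-1][j-1]+1 when the i-th and j-th characters match, else max(dp[i-1][j], dp[i][j-1]).
    ·  N  F  F  N  M  N  B  B  F  M  B
 ·  0  0  0  0  0  0  0  0  0  0  0  0
 N  0  1  1  1  1  1  1  1  1  1  1  1
 B  0  1  1  1  1  1  1  2  2  2  2  2
 F  0  1  2  2  2  2  2  2  2  3  3  3
 N  0  1  2  2  3  3  3  3  3  3  3  3
 N  0  1  2  2  3  3  4  4  4  4  4  4
 U  0  1  2  2  3  3  4  4  4  4  4  4
 B  0  1  2  2  3  3  4  5  5  5  5  5
 B  0  1  2  2  3  3  4  5  6  6  6  6
 F  0  1  2  3  3  3  4  5  6  7  7  7
 B  0  1  2  3  3  3  4  5  6  7  7  8
 F  0  1  2  3  3  3  4  5  6  7  7  8
dp[11][11] = 8. One LCS (by backtracking along matches): NFNNBBFB.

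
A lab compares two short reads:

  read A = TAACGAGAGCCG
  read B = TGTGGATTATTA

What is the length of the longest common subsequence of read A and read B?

Let dp[i][j] be the LCS length of the first i bases of read A and the first j bases of read B. dp[i][j] = dp[i-1][j-1]+1 when the i-th and j-th bases match, else max(dp[i-1][j], dp[i][j-1]).
    ·  T  G  T  G  G  A  T  T  A  T  T  A
 ·  0  0  0  0  0  0  0  0  0  0  0  0  0
 T  0  1  1  1  1  1  1  1  1  1  1  1  1
 A  0  1  1  1  1  1  2  2  2  2  2  2  2
 A  0  1  1  1  1  1  2  2  2  3  3  3  3
 C  0  1  1  1  1  1  2  2  2  3  3  3  3
 G  0  1  2  2  2  2  2  2  2  3  3  3  3
 A  0  1  2  2  2  2  3  3  3  3  3  3  4
 G  0  1  2  2  3  3  3  3  3  3  3  3  4
 A  0  1  2  2  3  3  4  4  4  4  4  4  4
 G  0  1  2  2  3  4  4  4  4  4  4  4  4
 C  0  1  2  2  3  4  4  4  4  4  4  4  4
 C  0  1  2  2  3  4  4  4  4  4  4  4  4
 G  0  1  2  2  3  4  4  4  4  4  4  4  4
dp[12][12] = 4. One LCS (by backtracking along matches): TAAA.

4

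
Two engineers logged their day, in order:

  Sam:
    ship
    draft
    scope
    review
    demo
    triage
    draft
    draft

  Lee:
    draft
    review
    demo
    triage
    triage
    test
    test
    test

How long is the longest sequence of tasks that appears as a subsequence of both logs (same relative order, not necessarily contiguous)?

4

Match draft (Sam #2, Lee #1), review (Sam #4, Lee #2), demo (Sam #5, Lee #3), triage (Sam #6, Lee #5) — 4 tasks in the same relative order in both, and the DP table's final entry dp[8][8] is also 4, so no common subsequence is longer.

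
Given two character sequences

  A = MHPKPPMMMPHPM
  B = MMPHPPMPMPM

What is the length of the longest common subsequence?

8

One common subsequence of length 8: M at A[1]=B[2], then H at A[2]=B[4], then P at A[3]=B[5], then P at A[5]=B[6], then P at A[6]=B[8], then M at A[9]=B[9], then P at A[12]=B[10], then M at A[13]=B[11], and the DP table's final entry dp[13][11] is also 8, so no common subsequence is longer.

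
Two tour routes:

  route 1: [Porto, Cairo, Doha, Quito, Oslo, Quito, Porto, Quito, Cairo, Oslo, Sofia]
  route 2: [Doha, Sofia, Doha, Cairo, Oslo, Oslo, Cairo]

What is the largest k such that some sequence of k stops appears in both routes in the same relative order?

3

Taking Cairo (route 1 #2, route 2 #4), Oslo (route 1 #5, route 2 #6), Cairo (route 1 #9, route 2 #7) gives a common subsequence of length 3. Since dp[11][7] = 3, nothing longer is possible.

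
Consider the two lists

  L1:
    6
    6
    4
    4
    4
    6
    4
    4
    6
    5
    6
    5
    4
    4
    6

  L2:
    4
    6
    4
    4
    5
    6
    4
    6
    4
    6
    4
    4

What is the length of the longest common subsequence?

9

Pick 6 [2,2], then 4 [3,3], then 4 [4,4], then 4 [5,7], then 6 [6,8], then 4 [8,9], then 6 [11,10], then 4 [13,11], then 4 [14,12]; all 9 values appear in both, in order. dp[15][12] = 9 confirms this is the maximum.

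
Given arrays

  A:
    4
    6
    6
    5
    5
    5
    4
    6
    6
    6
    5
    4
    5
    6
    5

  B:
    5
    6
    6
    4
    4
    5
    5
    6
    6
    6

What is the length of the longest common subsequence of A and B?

Match 6 (A #2, B #2), 6 (A #3, B #3), 5 (A #5, B #6), 5 (A #6, B #7), 6 (A #9, B #8), 6 (A #10, B #9), 6 (A #14, B #10) — 7 values in the same relative order in both. dp[15][10] = 7 confirms this is the maximum.

7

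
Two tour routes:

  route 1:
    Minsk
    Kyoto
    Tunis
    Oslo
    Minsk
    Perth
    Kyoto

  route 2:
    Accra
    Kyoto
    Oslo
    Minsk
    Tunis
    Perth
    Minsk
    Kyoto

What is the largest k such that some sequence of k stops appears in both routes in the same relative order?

Taking Kyoto at route 1[2]=route 2[2], Oslo at route 1[4]=route 2[3], Minsk at route 1[5]=route 2[4], Perth at route 1[6]=route 2[6], Kyoto at route 1[7]=route 2[8] gives a common subsequence of length 5, and the DP table's final entry dp[7][8] is also 5, so no common subsequence is longer.

5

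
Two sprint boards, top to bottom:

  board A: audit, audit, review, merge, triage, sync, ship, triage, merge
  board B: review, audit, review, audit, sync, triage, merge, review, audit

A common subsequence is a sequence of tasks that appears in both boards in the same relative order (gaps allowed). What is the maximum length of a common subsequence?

Pick audit at board A[1]=board B[2], then audit at board A[2]=board B[4], then sync at board A[6]=board B[5], then triage at board A[8]=board B[6], then merge at board A[9]=board B[7]; all 5 tasks appear in both, in order, and the DP table's final entry dp[9][9] is also 5, so no common subsequence is longer.

5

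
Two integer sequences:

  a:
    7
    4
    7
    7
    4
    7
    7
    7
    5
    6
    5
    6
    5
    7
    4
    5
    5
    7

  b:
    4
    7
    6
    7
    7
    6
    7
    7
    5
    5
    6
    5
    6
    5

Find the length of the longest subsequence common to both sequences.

11

Taking 4 at a[2]=b[1], 7 at a[3]=b[2], 7 at a[4]=b[4], 7 at a[6]=b[5], 7 at a[7]=b[7], 7 at a[8]=b[8], 5 at a[9]=b[10], 6 at a[10]=b[11], 5 at a[11]=b[12], 6 at a[12]=b[13], 5 at a[17]=b[14] gives a common subsequence of length 11. dp[18][14] = 11 confirms this is the maximum.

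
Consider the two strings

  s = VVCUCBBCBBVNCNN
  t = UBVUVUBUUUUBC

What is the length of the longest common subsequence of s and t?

6

Taking V [1,3], then V [2,5], then U [4,6], then B [6,7], then B [10,12], then C [13,13] gives a common subsequence of length 6. Since dp[15][13] = 6, nothing longer is possible.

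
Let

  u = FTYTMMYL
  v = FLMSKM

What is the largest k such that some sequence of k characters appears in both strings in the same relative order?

Let dp[i][j] be the LCS length of the first i characters of u and the first j characters of v. dp[i][j] = dp[i-1][j-1]+1 when the i-th and j-th characters match, else max(dp[i-1][j], dp[i][j-1]).
    ·  F  L  M  S  K  M
 ·  0  0  0  0  0  0  0
 F  0  1  1  1  1  1  1
 T  0  1  1  1  1  1  1
 Y  0  1  1  1  1  1  1
 T  0  1  1  1  1  1  1
 M  0  1  1  2  2  2  2
 M  0  1  1  2  2  2  3
 Y  0  1  1  2  2  2  3
 L  0  1  2  2  2  2  3
dp[8][6] = 3. One LCS (by backtracking along matches): FMM.

3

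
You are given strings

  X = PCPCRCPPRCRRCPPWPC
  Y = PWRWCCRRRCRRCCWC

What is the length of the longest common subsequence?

Match P at X[1]=Y[1]; then C at X[2]=Y[5]; then C at X[4]=Y[6]; then R at X[5]=Y[8]; then R at X[9]=Y[9]; then C at X[10]=Y[10]; then R at X[11]=Y[11]; then R at X[12]=Y[12]; then C at X[13]=Y[14]; then W at X[16]=Y[15]; then C at X[18]=Y[16] — 11 characters in the same relative order in both, and the DP table's final entry dp[18][16] is also 11, so no common subsequence is longer.

11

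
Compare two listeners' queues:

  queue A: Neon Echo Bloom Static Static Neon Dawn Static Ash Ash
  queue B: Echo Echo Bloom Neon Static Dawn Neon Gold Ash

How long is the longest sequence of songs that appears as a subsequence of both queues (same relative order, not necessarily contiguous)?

5

Match Echo [2,2], then Bloom [3,3], then Static [4,5], then Neon [6,7], then Ash [10,9] — 5 songs in the same relative order in both, and the DP table's final entry dp[10][9] is also 5, so no common subsequence is longer.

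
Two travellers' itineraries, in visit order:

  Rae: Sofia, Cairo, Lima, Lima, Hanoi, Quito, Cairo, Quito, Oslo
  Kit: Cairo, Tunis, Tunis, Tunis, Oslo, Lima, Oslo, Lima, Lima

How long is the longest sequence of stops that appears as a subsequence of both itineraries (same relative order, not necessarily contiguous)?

Taking Cairo at Rae[2]=Kit[1], Lima at Rae[3]=Kit[8], Lima at Rae[4]=Kit[9] gives a common subsequence of length 3. Since dp[9][9] = 3, nothing longer is possible.

3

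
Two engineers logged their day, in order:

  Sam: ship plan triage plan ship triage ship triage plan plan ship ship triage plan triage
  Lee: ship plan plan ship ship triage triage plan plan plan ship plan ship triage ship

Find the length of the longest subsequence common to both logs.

11

Match ship at Sam[1]=Lee[1]; then plan at Sam[2]=Lee[2]; then plan at Sam[4]=Lee[3]; then ship at Sam[5]=Lee[5]; then triage at Sam[6]=Lee[6]; then triage at Sam[8]=Lee[7]; then plan at Sam[9]=Lee[9]; then plan at Sam[10]=Lee[10]; then ship at Sam[11]=Lee[11]; then ship at Sam[12]=Lee[13]; then triage at Sam[13]=Lee[14] — 11 tasks in the same relative order in both. Since dp[15][15] = 11, nothing longer is possible.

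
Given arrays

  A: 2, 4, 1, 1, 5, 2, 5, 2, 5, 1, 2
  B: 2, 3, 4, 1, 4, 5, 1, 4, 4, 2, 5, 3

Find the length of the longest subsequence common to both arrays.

Pick 2 (A #1, B #1); then 4 (A #2, B #3); then 1 (A #3, B #4); then 1 (A #4, B #7); then 2 (A #6, B #10); then 5 (A #7, B #11); all 6 values appear in both, in order, and the DP table's final entry dp[11][12] is also 6, so no common subsequence is longer.

6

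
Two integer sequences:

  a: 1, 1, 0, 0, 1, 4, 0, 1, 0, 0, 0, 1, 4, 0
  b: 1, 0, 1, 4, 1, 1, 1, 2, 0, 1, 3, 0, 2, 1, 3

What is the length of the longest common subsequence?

Match 1 [2,1]; then 0 [4,2]; then 1 [5,3]; then 4 [6,4]; then 0 [7,9]; then 1 [8,10]; then 0 [9,12]; then 1 [12,14] — 8 values in the same relative order in both. The LCS DP gives dp[14][15] = 8, so this is optimal.

8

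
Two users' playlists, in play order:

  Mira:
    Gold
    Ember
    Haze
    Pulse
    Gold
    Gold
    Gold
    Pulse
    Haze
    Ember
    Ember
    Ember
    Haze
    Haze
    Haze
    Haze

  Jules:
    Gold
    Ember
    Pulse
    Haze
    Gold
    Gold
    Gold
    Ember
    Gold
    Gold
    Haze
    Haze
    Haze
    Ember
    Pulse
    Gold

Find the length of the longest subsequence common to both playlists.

Match Gold at Mira[1]=Jules[1] → Ember at Mira[2]=Jules[2] → Haze at Mira[3]=Jules[4] → Gold at Mira[5]=Jules[5] → Gold at Mira[6]=Jules[6] → Gold at Mira[7]=Jules[7] → Ember at Mira[10]=Jules[8] → Haze at Mira[13]=Jules[11] → Haze at Mira[14]=Jules[12] → Haze at Mira[15]=Jules[13] — 10 songs in the same relative order in both. dp[16][16] = 10 confirms this is the maximum.

10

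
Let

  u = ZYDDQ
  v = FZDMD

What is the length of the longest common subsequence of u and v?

Let dp[i][j] be the LCS length of the first i characters of u and the first j characters of v. dp[i][j] = dp[i-1][j-1]+1 when the i-th and j-th characters match, else max(dp[i-1][j], dp[i][j-1]).
    ·  F  Z  D  M  D
 ·  0  0  0  0  0  0
 Z  0  0  1  1  1  1
 Y  0  0  1  1  1  1
 D  0  0  1  2  2  2
 D  0  0  1  2  2  3
 Q  0  0  1  2  2  3
dp[5][5] = 3. One LCS (by backtracking along matches): ZDD.

3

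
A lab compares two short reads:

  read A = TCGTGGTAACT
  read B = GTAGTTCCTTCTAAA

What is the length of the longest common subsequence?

6

One common subsequence of length 6: T [1,6] → C [2,8] → T [4,10] → T [7,12] → A [8,14] → A [9,15], and the DP table's final entry dp[11][15] is also 6, so no common subsequence is longer.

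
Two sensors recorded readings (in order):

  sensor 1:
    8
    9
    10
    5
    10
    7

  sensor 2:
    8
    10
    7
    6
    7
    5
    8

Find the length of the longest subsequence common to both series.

One common subsequence of length 3: 8 [1,1], then 10 [3,2], then 5 [4,6]. Since dp[6][7] = 3, nothing longer is possible.

3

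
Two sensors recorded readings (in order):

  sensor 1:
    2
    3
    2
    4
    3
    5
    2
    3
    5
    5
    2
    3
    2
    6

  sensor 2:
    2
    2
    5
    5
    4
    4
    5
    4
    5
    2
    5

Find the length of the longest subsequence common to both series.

Match 2 [1,1], 2 [3,2], 4 [4,8], 5 [6,9], 2 [7,10], 5 [10,11] — 6 values in the same relative order in both, and the DP table's final entry dp[14][11] is also 6, so no common subsequence is longer.

6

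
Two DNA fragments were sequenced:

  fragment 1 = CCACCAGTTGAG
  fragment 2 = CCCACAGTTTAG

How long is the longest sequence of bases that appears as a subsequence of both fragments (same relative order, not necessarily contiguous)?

10

Let dp[i][j] be the LCS length of the first i bases of fragment 1 and the first j bases of fragment 2. dp[i][j] = dp[i-1][j-1]+1 when the i-th and j-th bases match, else max(dp[i-1][j], dp[i][j-1]).
    ·  C  C  C  A  C  A  G  T  T  T  A  G
 ·  0  0  0  0  0  0  0  0  0  0  0  0  0
 C  0  1  1  1  1  1  1  1  1  1  1  1  1
 C  0  1  2  2  2  2  2  2  2  2  2  2  2
 A  0  1  2  2  3  3  3  3  3  3  3  3  3
 C  0  1  2  3  3  4  4  4  4  4  4  4  4
 C  0  1  2  3  3  4  4  4  4  4  4  4  4
 A  0  1  2  3  4  4  5  5  5  5  5  5  5
 G  0  1  2  3  4  4  5  6  6  6  6  6  6
 T  0  1  2  3  4  4  5  6  7  7  7  7  7
 T  0  1  2  3  4  4  5  6  7  8  8  8  8
 G  0  1  2  3  4  4  5  6  7  8  8  8  9
 A  0  1  2  3  4  4  5  6  7  8  8  9  9
 G  0  1  2  3  4  4  5  6  7  8  8  9 10
dp[12][12] = 10. One LCS (by backtracking along matches): CCACAGTTAG.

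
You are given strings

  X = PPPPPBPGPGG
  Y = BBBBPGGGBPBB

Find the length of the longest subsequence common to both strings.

5

Pick B (X #6, Y #4) → P (X #7, Y #5) → G (X #8, Y #6) → G (X #10, Y #7) → G (X #11, Y #8); all 5 characters appear in both, in order. Since dp[11][12] = 5, nothing longer is possible.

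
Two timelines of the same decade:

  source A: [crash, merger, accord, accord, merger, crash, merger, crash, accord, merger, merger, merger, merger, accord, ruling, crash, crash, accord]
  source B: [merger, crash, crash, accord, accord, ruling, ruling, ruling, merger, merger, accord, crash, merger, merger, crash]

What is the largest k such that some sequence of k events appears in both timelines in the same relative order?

9

Match crash (source A #1, source B #3), accord (source A #3, source B #4), accord (source A #4, source B #5), merger (source A #5, source B #9), merger (source A #7, source B #10), crash (source A #8, source B #12), merger (source A #12, source B #13), merger (source A #13, source B #14), crash (source A #17, source B #15) — 9 events in the same relative order in both, and the DP table's final entry dp[18][15] is also 9, so no common subsequence is longer.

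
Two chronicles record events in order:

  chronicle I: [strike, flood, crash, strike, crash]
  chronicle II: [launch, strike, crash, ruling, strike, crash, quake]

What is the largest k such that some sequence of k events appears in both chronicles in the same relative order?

4

One common subsequence of length 4: strike (chronicle I #1, chronicle II #2) → crash (chronicle I #3, chronicle II #3) → strike (chronicle I #4, chronicle II #5) → crash (chronicle I #5, chronicle II #6). dp[5][7] = 4 confirms this is the maximum.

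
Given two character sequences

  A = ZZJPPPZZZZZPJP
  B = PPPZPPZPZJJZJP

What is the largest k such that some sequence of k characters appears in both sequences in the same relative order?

Taking P at A[4]=B[1], then P at A[5]=B[2], then P at A[6]=B[3], then Z at A[7]=B[4], then Z at A[8]=B[7], then Z at A[9]=B[9], then Z at A[11]=B[12], then J at A[13]=B[13], then P at A[14]=B[14] gives a common subsequence of length 9. The LCS DP gives dp[14][14] = 9, so this is optimal.

9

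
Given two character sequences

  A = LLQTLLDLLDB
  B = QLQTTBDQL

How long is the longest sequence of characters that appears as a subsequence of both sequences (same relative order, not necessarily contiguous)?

5

Let dp[i][j] be the LCS length of the first i characters of A and the first j characters of B. dp[i][j] = dp[i-1][j-1]+1 when the i-th and j-th characters match, else max(dp[i-1][j], dp[i][j-1]).
    ·  Q  L  Q  T  T  B  D  Q  L
 ·  0  0  0  0  0  0  0  0  0  0
 L  0  0  1  1  1  1  1  1  1  1
 L  0  0  1  1  1  1  1  1  1  2
 Q  0  1  1  2  2  2  2  2  2  2
 T  0  1  1  2  3  3  3  3  3  3
 L  0  1  2  2  3  3  3  3  3  4
 L  0  1  2  2  3  3  3  3  3  4
 D  0  1  2  2  3  3  3  4  4  4
 L  0  1  2  2  3  3  3  4  4  5
 L  0  1  2  2  3  3  3  4  4  5
 D  0  1  2  2  3  3  3  4  4  5
 B  0  1  2  2  3  3  4  4  4  5
dp[11][9] = 5. One LCS (by backtracking along matches): LQTDL.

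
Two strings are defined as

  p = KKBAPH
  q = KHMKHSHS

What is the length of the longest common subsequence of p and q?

3

Pick K [1,1], then K [2,4], then H [6,7]; all 3 characters appear in both, in order. Since dp[6][8] = 3, nothing longer is possible.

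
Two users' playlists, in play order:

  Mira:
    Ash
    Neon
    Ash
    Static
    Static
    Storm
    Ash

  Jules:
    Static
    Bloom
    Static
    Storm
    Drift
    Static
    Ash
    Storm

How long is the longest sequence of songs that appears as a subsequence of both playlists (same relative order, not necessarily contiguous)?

4

Match Static (Mira #4, Jules #1), Static (Mira #5, Jules #3), Storm (Mira #6, Jules #4), Ash (Mira #7, Jules #7) — 4 songs in the same relative order in both. Since dp[7][8] = 4, nothing longer is possible.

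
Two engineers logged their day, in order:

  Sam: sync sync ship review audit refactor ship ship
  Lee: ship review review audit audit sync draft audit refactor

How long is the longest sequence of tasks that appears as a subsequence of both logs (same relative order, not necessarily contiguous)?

4

One common subsequence of length 4: ship at Sam[3]=Lee[1] → review at Sam[4]=Lee[3] → audit at Sam[5]=Lee[8] → refactor at Sam[6]=Lee[9], and the DP table's final entry dp[8][9] is also 4, so no common subsequence is longer.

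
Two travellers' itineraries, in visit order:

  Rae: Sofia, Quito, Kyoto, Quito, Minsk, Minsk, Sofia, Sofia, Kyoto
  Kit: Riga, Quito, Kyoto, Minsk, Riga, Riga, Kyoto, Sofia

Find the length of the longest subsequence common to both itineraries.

Match Quito (Rae #2, Kit #2), then Kyoto (Rae #3, Kit #3), then Minsk (Rae #5, Kit #4), then Sofia (Rae #8, Kit #8) — 4 stops in the same relative order in both. Since dp[9][8] = 4, nothing longer is possible.

4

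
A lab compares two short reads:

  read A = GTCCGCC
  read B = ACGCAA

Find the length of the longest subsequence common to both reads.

3

Let dp[i][j] be the LCS length of the first i bases of read A and the first j bases of read B. dp[i][j] = dp[i-1][j-1]+1 when the i-th and j-th bases match, else max(dp[i-1][j], dp[i][j-1]).
    ·  A  C  G  C  A  A
 ·  0  0  0  0  0  0  0
 G  0  0  0  1  1  1  1
 T  0  0  0  1  1  1  1
 C  0  0  1  1  2  2  2
 C  0  0  1  1  2  2  2
 G  0  0  1  2  2  2  2
 C  0  0  1  2  3  3  3
 C  0  0  1  2  3  3  3
dp[7][6] = 3. One LCS (by backtracking along matches): CGC.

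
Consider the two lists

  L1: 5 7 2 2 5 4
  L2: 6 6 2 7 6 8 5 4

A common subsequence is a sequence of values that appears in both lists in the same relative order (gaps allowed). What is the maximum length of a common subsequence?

3

Let dp[i][j] be the LCS length of the first i values of L1 and the first j values of L2. dp[i][j] = dp[i-1][j-1]+1 when the i-th and j-th values match, else max(dp[i-1][j], dp[i][j-1]).
    ·  6  6  2  7  6  8  5  4
 ·  0  0  0  0  0  0  0  0  0
 5  0  0  0  0  0  0  0  1  1
 7  0  0  0  0  1  1  1  1  1
 2  0  0  0  1  1  1  1  1  1
 2  0  0  0  1  1  1  1  1  1
 5  0  0  0  1  1  1  1  2  2
 4  0  0  0  1  1  1  1  2  3
dp[6][8] = 3. One LCS (by backtracking along matches): 7, 5, 4.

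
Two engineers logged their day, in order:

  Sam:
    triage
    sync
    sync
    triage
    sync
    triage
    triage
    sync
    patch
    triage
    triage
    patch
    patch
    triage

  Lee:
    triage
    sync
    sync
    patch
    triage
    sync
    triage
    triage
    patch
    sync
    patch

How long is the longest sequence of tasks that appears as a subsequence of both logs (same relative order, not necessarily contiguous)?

One common subsequence of length 9: triage (Sam #1, Lee #1), sync (Sam #2, Lee #2), sync (Sam #3, Lee #3), triage (Sam #4, Lee #5), sync (Sam #5, Lee #6), triage (Sam #6, Lee #7), triage (Sam #7, Lee #8), sync (Sam #8, Lee #10), patch (Sam #13, Lee #11), and the DP table's final entry dp[14][11] is also 9, so no common subsequence is longer.

9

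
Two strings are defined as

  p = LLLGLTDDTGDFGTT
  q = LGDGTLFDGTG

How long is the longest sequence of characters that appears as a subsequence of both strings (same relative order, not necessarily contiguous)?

7

Pick L (p #3, q #1), G (p #4, q #2), D (p #7, q #3), T (p #9, q #5), D (p #11, q #8), G (p #13, q #9), T (p #14, q #10); all 7 characters appear in both, in order. dp[15][11] = 7 confirms this is the maximum.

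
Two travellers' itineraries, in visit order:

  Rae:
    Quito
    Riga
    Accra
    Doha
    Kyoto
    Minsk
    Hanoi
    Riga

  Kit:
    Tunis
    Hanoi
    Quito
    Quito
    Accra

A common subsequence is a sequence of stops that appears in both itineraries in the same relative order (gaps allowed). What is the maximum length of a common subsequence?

2

Taking Quito (Rae #1, Kit #4), Accra (Rae #3, Kit #5) gives a common subsequence of length 2. The LCS DP gives dp[8][5] = 2, so this is optimal.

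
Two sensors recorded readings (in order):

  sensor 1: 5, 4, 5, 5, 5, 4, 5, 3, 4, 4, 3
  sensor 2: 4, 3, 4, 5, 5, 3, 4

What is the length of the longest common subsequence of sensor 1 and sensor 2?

5

Let dp[i][j] be the LCS length of the first i values of sensor 1 and the first j values of sensor 2. dp[i][j] = dp[i-1][j-1]+1 when the i-th and j-th values match, else max(dp[i-1][j], dp[i][j-1]).
    ·  4  3  4  5  5  3  4
 ·  0  0  0  0  0  0  0  0
 5  0  0  0  0  1  1  1  1
 4  0  1  1  1  1  1  1  2
 5  0  1  1  1  2  2  2  2
 5  0  1  1  1  2  3  3  3
 5  0  1  1  1  2  3  3  3
 4  0  1  1  2  2  3  3  4
 5  0  1  1  2  3  3  3  4
 3  0  1  2  2  3  3  4  4
 4  0  1  2  3  3  3  4  5
 4  0  1  2  3  3  3  4  5
 3  0  1  2  3  3  3  4  5
dp[11][7] = 5. One LCS (by backtracking along matches): 4, 5, 5, 3, 4.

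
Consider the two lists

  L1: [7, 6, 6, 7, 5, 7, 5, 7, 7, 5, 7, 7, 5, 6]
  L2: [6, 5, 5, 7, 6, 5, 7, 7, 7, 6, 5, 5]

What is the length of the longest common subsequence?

Taking 7 at L1[1]=L2[4], then 6 at L1[3]=L2[5], then 5 at L1[5]=L2[6], then 7 at L1[6]=L2[7], then 7 at L1[8]=L2[8], then 7 at L1[9]=L2[9], then 5 at L1[10]=L2[11], then 5 at L1[13]=L2[12] gives a common subsequence of length 8, and the DP table's final entry dp[14][12] is also 8, so no common subsequence is longer.

8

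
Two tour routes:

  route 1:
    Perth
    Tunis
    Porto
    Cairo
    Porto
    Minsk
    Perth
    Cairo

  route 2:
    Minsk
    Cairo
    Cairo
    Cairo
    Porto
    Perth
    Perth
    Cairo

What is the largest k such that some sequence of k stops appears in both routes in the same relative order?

Taking Cairo at route 1[4]=route 2[4]; then Porto at route 1[5]=route 2[5]; then Perth at route 1[7]=route 2[7]; then Cairo at route 1[8]=route 2[8] gives a common subsequence of length 4. dp[8][8] = 4 confirms this is the maximum.

4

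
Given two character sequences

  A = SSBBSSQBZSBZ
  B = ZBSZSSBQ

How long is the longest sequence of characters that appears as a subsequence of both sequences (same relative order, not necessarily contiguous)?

5

Pick B [4,2], S [5,3], S [6,5], S [10,6], B [11,7]; all 5 characters appear in both, in order. The LCS DP gives dp[12][8] = 5, so this is optimal.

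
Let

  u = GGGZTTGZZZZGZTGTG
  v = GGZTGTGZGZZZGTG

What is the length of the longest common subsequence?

Match G [2,1]; then G [3,2]; then Z [4,3]; then T [5,4]; then T [6,6]; then G [7,7]; then Z [8,8]; then Z [10,10]; then Z [11,11]; then Z [13,12]; then G [15,13]; then T [16,14]; then G [17,15] — 13 characters in the same relative order in both, and the DP table's final entry dp[17][15] is also 13, so no common subsequence is longer.

13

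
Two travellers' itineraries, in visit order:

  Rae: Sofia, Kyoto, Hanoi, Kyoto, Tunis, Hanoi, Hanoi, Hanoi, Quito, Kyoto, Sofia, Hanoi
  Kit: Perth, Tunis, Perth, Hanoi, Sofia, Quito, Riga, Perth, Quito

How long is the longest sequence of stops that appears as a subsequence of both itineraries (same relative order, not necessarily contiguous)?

Taking Tunis at Rae[5]=Kit[2], then Hanoi at Rae[6]=Kit[4], then Quito at Rae[9]=Kit[9] gives a common subsequence of length 3. dp[12][9] = 3 confirms this is the maximum.

3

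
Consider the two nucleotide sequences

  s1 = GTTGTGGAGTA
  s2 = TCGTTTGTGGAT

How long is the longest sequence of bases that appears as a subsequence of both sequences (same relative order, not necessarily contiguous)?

9

Let dp[i][j] be the LCS length of the first i bases of s1 and the first j bases of s2. dp[i][j] = dp[i-1][j-1]+1 when the i-th and j-th bases match, else max(dp[i-1][j], dp[i][j-1]).
    ·  T  C  G  T  T  T  G  T  G  G  A  T
 ·  0  0  0  0  0  0  0  0  0  0  0  0  0
 G  0  0  0  1  1  1  1  1  1  1  1  1  1
 T  0  1  1  1  2  2  2  2  2  2  2  2  2
 T  0  1  1  1  2  3  3  3  3  3  3  3  3
 G  0  1  1  2  2  3  3  4  4  4  4  4  4
 T  0  1  1  2  3  3  4  4  5  5  5  5  5
 G  0  1  1  2  3  3  4  5  5  6  6  6  6
 G  0  1  1  2  3  3  4  5  5  6  7  7  7
 A  0  1  1  2  3  3  4  5  5  6  7  8  8
 G  0  1  1  2  3  3  4  5  5  6  7  8  8
 T  0  1  1  2  3  4  4  5  6  6  7  8  9
 A  0  1  1  2  3  4  4  5  6  6  7  8  9
dp[11][12] = 9. One LCS (by backtracking along matches): GTTGTGGAT.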